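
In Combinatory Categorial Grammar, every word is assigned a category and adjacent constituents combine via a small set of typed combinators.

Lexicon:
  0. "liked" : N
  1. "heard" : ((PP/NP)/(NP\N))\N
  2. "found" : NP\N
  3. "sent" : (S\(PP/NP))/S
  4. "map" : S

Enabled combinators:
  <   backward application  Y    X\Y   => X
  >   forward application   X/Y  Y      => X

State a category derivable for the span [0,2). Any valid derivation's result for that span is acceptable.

(PP/NP)/(NP\N)

[0,5] S   <
  [0,3] PP/NP   >
    [0,2] (PP/NP)/(NP\N)   <
      [0,1] "liked" : N
      [1,2] "heard" : ((PP/NP)/(NP\N))\N
    [2,3] "found" : NP\N
  [3,5] S\(PP/NP)   >
    [3,4] "sent" : (S\(PP/NP))/S
    [4,5] "map" : S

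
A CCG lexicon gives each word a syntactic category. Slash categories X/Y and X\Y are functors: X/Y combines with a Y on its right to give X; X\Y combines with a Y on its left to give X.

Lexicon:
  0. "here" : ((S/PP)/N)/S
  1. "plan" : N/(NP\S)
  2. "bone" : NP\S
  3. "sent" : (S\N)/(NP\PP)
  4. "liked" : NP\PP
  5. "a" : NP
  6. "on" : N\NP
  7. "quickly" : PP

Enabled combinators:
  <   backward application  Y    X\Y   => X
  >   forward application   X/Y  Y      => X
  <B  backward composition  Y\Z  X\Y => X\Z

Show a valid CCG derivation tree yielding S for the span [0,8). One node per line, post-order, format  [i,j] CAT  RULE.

[0,1] ((S/PP)/N)/S  lex  "here"
[1,2] N/(NP\S)  lex  "plan"
[2,3] NP\S  lex  "bone"
[1,3] N  >  k=2
[3,4] (S\N)/(NP\PP)  lex  "sent"
[4,5] NP\PP  lex  "liked"
[3,5] S\N  >  k=4
[1,5] S  <  k=3
[0,5] (S/PP)/N  >  k=1
[5,6] NP  lex  "a"
[6,7] N\NP  lex  "on"
[5,7] N  <  k=6
[0,7] S/PP  >  k=5
[7,8] PP  lex  "quickly"
[0,8] S  >  k=7

[0,8] S   >
  [0,7] S/PP   >
    [0,5] (S/PP)/N   >
      [0,1] "here" : ((S/PP)/N)/S
      [1,5] S   <
        [1,3] N   >
          [1,2] "plan" : N/(NP\S)
          [2,3] "bone" : NP\S
        [3,5] S\N   >
          [3,4] "sent" : (S\N)/(NP\PP)
          [4,5] "liked" : NP\PP
    [5,7] N   <
      [5,6] "a" : NP
      [6,7] "on" : N\NP
  [7,8] "quickly" : PP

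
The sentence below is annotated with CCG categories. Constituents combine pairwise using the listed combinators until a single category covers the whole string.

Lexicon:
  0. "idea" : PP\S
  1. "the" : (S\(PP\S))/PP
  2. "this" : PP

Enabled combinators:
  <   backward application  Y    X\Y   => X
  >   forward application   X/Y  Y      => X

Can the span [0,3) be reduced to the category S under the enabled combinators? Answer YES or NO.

YES

[0,3] S   <
  [0,1] "idea" : PP\S
  [1,3] S\(PP\S)   >
    [1,2] "the" : (S\(PP\S))/PP
    [2,3] "this" : PP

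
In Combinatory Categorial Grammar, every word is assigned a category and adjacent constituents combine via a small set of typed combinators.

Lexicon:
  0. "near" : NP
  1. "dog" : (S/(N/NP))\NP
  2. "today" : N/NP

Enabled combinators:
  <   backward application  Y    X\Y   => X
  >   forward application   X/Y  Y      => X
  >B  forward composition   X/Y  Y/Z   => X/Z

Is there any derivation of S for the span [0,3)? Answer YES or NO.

YES

[0,3] S   >
  [0,2] S/(N/NP)   <
    [0,1] "near" : NP
    [1,2] "dog" : (S/(N/NP))\NP
  [2,3] "today" : N/NP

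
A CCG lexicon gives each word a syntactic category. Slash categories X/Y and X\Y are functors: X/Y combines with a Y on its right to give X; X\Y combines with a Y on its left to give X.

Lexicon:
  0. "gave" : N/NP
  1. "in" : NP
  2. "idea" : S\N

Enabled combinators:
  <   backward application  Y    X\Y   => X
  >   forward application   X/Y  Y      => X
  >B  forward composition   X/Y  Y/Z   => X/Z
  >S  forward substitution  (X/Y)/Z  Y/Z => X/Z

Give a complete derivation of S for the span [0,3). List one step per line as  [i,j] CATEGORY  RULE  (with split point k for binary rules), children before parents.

[0,1] N/NP  lex  "gave"
[1,2] NP  lex  "in"
[0,2] N  >  k=1
[2,3] S\N  lex  "idea"
[0,3] S  <  k=2

[0,3] S   <
  [0,2] N   >
    [0,1] "gave" : N/NP
    [1,2] "in" : NP
  [2,3] "idea" : S\N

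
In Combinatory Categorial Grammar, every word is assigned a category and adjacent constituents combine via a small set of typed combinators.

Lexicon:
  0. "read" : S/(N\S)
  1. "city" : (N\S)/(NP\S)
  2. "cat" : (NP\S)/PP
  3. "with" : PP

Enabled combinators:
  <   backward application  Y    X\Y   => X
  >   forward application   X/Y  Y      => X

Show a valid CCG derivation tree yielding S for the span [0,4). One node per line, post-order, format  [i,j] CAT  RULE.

[0,1] S/(N\S)  lex  "read"
[1,2] (N\S)/(NP\S)  lex  "city"
[2,3] (NP\S)/PP  lex  "cat"
[3,4] PP  lex  "with"
[2,4] NP\S  >  k=3
[1,4] N\S  >  k=2
[0,4] S  >  k=1

[0,4] S   >
  [0,1] "read" : S/(N\S)
  [1,4] N\S   >
    [1,2] "city" : (N\S)/(NP\S)
    [2,4] NP\S   >
      [2,3] "cat" : (NP\S)/PP
      [3,4] "with" : PP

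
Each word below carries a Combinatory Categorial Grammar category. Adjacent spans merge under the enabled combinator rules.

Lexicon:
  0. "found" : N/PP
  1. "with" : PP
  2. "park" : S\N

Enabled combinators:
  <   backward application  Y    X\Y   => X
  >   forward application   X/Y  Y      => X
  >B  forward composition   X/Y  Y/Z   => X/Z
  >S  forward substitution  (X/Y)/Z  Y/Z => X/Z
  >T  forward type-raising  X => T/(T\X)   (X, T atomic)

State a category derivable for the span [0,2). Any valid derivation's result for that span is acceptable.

[0,3] S   <
  [0,2] N   >
    [0,1] "found" : N/PP
    [1,2] "with" : PP
  [2,3] "park" : S\N

N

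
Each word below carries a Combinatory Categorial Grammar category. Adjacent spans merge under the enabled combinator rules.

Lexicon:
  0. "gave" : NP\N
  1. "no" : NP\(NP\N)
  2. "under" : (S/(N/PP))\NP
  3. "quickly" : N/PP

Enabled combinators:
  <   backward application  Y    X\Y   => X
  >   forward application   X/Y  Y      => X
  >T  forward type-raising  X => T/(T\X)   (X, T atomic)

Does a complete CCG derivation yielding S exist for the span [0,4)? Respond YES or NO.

YES

[0,4] S   >
  [0,3] S/(N/PP)   <
    [0,2] NP   <
      [0,1] "gave" : NP\N
      [1,2] "no" : NP\(NP\N)
    [2,3] "under" : (S/(N/PP))\NP
  [3,4] "quickly" : N/PP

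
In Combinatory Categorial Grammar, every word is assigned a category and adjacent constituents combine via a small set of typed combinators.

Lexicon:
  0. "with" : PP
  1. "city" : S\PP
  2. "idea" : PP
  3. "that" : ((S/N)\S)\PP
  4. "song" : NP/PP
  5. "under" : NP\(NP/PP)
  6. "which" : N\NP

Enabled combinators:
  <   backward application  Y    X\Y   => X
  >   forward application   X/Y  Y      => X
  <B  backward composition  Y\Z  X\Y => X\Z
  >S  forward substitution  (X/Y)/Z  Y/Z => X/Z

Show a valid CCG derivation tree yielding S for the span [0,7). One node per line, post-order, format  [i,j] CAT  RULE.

[0,7] S   >
  [0,4] S/N   <
    [0,2] S   <
      [0,1] "with" : PP
      [1,2] "city" : S\PP
    [2,4] (S/N)\S   <
      [2,3] "idea" : PP
      [3,4] "that" : ((S/N)\S)\PP
  [4,7] N   <
    [4,6] NP   <
      [4,5] "song" : NP/PP
      [5,6] "under" : NP\(NP/PP)
    [6,7] "which" : N\NP

[0,1] PP  lex  "with"
[1,2] S\PP  lex  "city"
[0,2] S  <  k=1
[2,3] PP  lex  "idea"
[3,4] ((S/N)\S)\PP  lex  "that"
[2,4] (S/N)\S  <  k=3
[0,4] S/N  <  k=2
[4,5] NP/PP  lex  "song"
[5,6] NP\(NP/PP)  lex  "under"
[4,6] NP  <  k=5
[6,7] N\NP  lex  "which"
[4,7] N  <  k=6
[0,7] S  >  k=4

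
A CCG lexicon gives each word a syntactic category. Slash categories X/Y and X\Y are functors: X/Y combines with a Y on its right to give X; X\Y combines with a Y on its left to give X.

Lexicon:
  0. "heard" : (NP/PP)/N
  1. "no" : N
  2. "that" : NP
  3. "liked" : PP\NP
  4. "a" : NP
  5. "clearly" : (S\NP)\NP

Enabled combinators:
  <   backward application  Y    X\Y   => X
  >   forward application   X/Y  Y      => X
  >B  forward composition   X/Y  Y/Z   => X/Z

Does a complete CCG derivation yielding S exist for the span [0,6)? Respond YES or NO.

[0,6] S   <
  [0,4] NP   >
    [0,2] NP/PP   >
      [0,1] "heard" : (NP/PP)/N
      [1,2] "no" : N
    [2,4] PP   <
      [2,3] "that" : NP
      [3,4] "liked" : PP\NP
  [4,6] S\NP   <
    [4,5] "a" : NP
    [5,6] "clearly" : (S\NP)\NP

YES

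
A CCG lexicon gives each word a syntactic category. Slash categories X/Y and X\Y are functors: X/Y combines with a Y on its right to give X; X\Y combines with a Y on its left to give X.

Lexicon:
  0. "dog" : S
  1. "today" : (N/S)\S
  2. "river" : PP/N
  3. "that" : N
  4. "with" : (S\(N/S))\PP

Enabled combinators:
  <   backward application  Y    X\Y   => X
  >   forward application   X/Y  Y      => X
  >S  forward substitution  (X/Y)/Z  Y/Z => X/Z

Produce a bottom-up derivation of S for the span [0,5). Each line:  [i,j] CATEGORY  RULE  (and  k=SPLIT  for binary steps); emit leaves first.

[0,1] S  lex  "dog"
[1,2] (N/S)\S  lex  "today"
[0,2] N/S  <  k=1
[2,3] PP/N  lex  "river"
[3,4] N  lex  "that"
[2,4] PP  >  k=3
[4,5] (S\(N/S))\PP  lex  "with"
[2,5] S\(N/S)  <  k=4
[0,5] S  <  k=2

[0,5] S   <
  [0,2] N/S   <
    [0,1] "dog" : S
    [1,2] "today" : (N/S)\S
  [2,5] S\(N/S)   <
    [2,4] PP   >
      [2,3] "river" : PP/N
      [3,4] "that" : N
    [4,5] "with" : (S\(N/S))\PP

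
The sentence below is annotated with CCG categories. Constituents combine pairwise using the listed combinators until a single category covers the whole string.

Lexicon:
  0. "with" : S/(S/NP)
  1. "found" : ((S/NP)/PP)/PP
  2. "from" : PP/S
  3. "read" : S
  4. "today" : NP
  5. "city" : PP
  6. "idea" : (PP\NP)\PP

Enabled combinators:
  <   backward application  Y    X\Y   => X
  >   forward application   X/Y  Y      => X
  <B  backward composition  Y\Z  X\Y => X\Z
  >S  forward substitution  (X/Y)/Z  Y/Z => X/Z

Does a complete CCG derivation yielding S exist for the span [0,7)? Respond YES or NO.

YES

[0,7] S   >
  [0,1] "with" : S/(S/NP)
  [1,7] S/NP   >
    [1,4] (S/NP)/PP   >
      [1,2] "found" : ((S/NP)/PP)/PP
      [2,4] PP   >
        [2,3] "from" : PP/S
        [3,4] "read" : S
    [4,7] PP   <
      [4,5] "today" : NP
      [5,7] PP\NP   <
        [5,6] "city" : PP
        [6,7] "idea" : (PP\NP)\PP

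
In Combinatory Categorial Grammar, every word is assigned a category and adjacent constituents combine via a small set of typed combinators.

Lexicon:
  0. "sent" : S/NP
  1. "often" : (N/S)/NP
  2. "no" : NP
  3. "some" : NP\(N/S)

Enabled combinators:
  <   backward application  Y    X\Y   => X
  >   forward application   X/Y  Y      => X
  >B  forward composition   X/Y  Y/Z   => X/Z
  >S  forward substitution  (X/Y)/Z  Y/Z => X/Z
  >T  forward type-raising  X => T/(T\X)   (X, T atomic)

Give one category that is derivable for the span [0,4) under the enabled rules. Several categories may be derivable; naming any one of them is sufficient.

S

[0,4] S   >
  [0,1] "sent" : S/NP
  [1,4] NP   <
    [1,3] N/S   >
      [1,2] "often" : (N/S)/NP
      [2,3] "no" : NP
    [3,4] "some" : NP\(N/S)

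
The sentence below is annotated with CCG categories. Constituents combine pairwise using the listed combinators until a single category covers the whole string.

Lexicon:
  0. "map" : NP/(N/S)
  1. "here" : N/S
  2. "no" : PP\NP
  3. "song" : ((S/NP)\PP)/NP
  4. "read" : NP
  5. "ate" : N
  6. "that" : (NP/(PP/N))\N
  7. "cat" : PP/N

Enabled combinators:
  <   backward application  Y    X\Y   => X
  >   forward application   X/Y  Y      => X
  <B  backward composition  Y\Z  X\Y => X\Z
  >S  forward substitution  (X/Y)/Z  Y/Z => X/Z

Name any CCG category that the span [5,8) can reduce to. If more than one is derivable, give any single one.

NP

[0,8] S   >
  [0,5] S/NP   <
    [0,3] PP   <
      [0,2] NP   >
        [0,1] "map" : NP/(N/S)
        [1,2] "here" : N/S
      [2,3] "no" : PP\NP
    [3,5] (S/NP)\PP   >
      [3,4] "song" : ((S/NP)\PP)/NP
      [4,5] "read" : NP
  [5,8] NP   >
    [5,7] NP/(PP/N)   <
      [5,6] "ate" : N
      [6,7] "that" : (NP/(PP/N))\N
    [7,8] "cat" : PP/N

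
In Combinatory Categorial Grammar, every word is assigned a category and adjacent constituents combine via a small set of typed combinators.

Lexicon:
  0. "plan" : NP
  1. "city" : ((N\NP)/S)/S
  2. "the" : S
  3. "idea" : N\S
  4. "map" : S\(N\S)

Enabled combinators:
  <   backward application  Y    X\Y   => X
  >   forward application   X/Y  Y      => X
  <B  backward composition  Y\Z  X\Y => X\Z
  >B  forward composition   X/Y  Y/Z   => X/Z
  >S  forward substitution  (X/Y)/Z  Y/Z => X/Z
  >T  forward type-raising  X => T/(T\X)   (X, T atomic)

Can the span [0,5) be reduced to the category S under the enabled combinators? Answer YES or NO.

NP ((N\NP)/S)/S S N\S S\(N\S)
CKY chart[0,5] = {N, N/(N\N), N/(S\S), NP/(NP\N), PP/(PP\N), S/(S\N)}; S ∉ chart

NO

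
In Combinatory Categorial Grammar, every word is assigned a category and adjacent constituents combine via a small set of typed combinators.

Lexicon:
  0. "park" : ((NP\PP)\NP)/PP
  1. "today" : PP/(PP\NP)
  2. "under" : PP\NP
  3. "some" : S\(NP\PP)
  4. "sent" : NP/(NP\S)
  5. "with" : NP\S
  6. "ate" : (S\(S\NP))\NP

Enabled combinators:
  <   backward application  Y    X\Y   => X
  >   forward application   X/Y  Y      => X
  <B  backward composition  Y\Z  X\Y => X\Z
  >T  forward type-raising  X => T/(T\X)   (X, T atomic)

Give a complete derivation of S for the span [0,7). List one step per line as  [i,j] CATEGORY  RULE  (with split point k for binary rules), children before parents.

[0,7] S   <
  [0,4] S\NP   <B
    [0,3] (NP\PP)\NP   >
      [0,1] "park" : ((NP\PP)\NP)/PP
      [1,3] PP   >
        [1,2] "today" : PP/(PP\NP)
        [2,3] "under" : PP\NP
    [3,4] "some" : S\(NP\PP)
  [4,7] S\(S\NP)   <
    [4,6] NP   >
      [4,5] "sent" : NP/(NP\S)
      [5,6] "with" : NP\S
    [6,7] "ate" : (S\(S\NP))\NP

[0,1] ((NP\PP)\NP)/PP  lex  "park"
[1,2] PP/(PP\NP)  lex  "today"
[2,3] PP\NP  lex  "under"
[1,3] PP  >  k=2
[0,3] (NP\PP)\NP  >  k=1
[3,4] S\(NP\PP)  lex  "some"
[0,4] S\NP  <B  k=3
[4,5] NP/(NP\S)  lex  "sent"
[5,6] NP\S  lex  "with"
[4,6] NP  >  k=5
[6,7] (S\(S\NP))\NP  lex  "ate"
[4,7] S\(S\NP)  <  k=6
[0,7] S  <  k=4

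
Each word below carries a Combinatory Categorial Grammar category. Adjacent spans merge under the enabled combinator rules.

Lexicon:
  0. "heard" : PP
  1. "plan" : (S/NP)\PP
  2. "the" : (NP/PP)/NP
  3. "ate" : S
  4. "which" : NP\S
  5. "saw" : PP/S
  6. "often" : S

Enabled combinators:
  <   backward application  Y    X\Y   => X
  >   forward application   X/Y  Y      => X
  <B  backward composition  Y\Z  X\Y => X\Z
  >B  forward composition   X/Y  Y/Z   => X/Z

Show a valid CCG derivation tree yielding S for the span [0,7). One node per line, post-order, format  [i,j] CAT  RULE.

[0,1] PP  lex  "heard"
[1,2] (S/NP)\PP  lex  "plan"
[0,2] S/NP  <  k=1
[2,3] (NP/PP)/NP  lex  "the"
[3,4] S  lex  "ate"
[4,5] NP\S  lex  "which"
[3,5] NP  <  k=4
[2,5] NP/PP  >  k=3
[0,5] S/PP  >B  k=2
[5,6] PP/S  lex  "saw"
[6,7] S  lex  "often"
[5,7] PP  >  k=6
[0,7] S  >  k=5

[0,7] S   >
  [0,5] S/PP   >B
    [0,2] S/NP   <
      [0,1] "heard" : PP
      [1,2] "plan" : (S/NP)\PP
    [2,5] NP/PP   >
      [2,3] "the" : (NP/PP)/NP
      [3,5] NP   <
        [3,4] "ate" : S
        [4,5] "which" : NP\S
  [5,7] PP   >
    [5,6] "saw" : PP/S
    [6,7] "often" : S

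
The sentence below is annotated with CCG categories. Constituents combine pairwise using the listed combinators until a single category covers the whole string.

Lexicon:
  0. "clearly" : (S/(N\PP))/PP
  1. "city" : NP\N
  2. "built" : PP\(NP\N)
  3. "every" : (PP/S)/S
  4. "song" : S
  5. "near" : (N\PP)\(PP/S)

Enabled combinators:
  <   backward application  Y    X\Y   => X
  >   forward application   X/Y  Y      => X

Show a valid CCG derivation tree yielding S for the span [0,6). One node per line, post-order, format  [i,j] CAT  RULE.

[0,6] S   >
  [0,3] S/(N\PP)   >
    [0,1] "clearly" : (S/(N\PP))/PP
    [1,3] PP   <
      [1,2] "city" : NP\N
      [2,3] "built" : PP\(NP\N)
  [3,6] N\PP   <
    [3,5] PP/S   >
      [3,4] "every" : (PP/S)/S
      [4,5] "song" : S
    [5,6] "near" : (N\PP)\(PP/S)

[0,1] (S/(N\PP))/PP  lex  "clearly"
[1,2] NP\N  lex  "city"
[2,3] PP\(NP\N)  lex  "built"
[1,3] PP  <  k=2
[0,3] S/(N\PP)  >  k=1
[3,4] (PP/S)/S  lex  "every"
[4,5] S  lex  "song"
[3,5] PP/S  >  k=4
[5,6] (N\PP)\(PP/S)  lex  "near"
[3,6] N\PP  <  k=5
[0,6] S  >  k=3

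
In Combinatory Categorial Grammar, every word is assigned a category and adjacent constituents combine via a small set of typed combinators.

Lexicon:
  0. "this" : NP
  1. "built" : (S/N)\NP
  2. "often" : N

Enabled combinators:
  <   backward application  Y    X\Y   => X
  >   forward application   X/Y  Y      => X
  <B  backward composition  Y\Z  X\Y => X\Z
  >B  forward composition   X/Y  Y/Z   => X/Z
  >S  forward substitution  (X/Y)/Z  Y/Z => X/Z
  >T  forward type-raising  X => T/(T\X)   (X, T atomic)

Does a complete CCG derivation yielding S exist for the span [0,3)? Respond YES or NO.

YES

[0,3] S   >
  [0,2] S/N   <
    [0,1] "this" : NP
    [1,2] "built" : (S/N)\NP
  [2,3] "often" : N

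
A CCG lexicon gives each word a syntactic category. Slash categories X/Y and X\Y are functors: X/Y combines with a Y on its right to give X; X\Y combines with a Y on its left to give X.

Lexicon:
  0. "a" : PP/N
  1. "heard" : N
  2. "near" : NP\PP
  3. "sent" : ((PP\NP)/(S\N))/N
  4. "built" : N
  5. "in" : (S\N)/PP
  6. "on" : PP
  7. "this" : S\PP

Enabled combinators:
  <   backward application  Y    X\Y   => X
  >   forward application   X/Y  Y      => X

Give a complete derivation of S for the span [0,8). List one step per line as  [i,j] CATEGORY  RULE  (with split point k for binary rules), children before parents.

[0,8] S   <
  [0,7] PP   <
    [0,3] NP   <
      [0,2] PP   >
        [0,1] "a" : PP/N
        [1,2] "heard" : N
      [2,3] "near" : NP\PP
    [3,7] PP\NP   >
      [3,5] (PP\NP)/(S\N)   >
        [3,4] "sent" : ((PP\NP)/(S\N))/N
        [4,5] "built" : N
      [5,7] S\N   >
        [5,6] "in" : (S\N)/PP
        [6,7] "on" : PP
  [7,8] "this" : S\PP

[0,1] PP/N  lex  "a"
[1,2] N  lex  "heard"
[0,2] PP  >  k=1
[2,3] NP\PP  lex  "near"
[0,3] NP  <  k=2
[3,4] ((PP\NP)/(S\N))/N  lex  "sent"
[4,5] N  lex  "built"
[3,5] (PP\NP)/(S\N)  >  k=4
[5,6] (S\N)/PP  lex  "in"
[6,7] PP  lex  "on"
[5,7] S\N  >  k=6
[3,7] PP\NP  >  k=5
[0,7] PP  <  k=3
[7,8] S\PP  lex  "this"
[0,8] S  <  k=7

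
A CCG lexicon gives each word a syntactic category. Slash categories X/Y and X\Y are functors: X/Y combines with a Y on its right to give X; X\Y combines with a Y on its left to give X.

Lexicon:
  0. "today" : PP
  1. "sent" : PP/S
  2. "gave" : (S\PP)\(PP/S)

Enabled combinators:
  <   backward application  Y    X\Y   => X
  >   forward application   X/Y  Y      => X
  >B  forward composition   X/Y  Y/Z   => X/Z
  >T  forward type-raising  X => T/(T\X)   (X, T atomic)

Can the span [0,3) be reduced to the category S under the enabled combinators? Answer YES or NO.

[0,3] S   >
  [0,1] S/(S\PP)   >T
    [0,1] "today" : PP
  [1,3] S\PP   <
    [1,2] "sent" : PP/S
    [2,3] "gave" : (S\PP)\(PP/S)

YES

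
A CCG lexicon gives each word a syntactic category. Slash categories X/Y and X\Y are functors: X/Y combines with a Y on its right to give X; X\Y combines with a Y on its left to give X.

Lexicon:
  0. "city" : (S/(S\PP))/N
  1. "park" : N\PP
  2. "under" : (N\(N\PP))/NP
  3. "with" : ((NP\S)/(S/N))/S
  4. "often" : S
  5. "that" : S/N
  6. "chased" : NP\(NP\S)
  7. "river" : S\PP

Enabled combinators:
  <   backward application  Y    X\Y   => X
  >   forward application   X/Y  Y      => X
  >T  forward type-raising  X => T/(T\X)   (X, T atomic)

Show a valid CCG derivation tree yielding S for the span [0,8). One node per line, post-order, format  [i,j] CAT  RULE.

[0,1] (S/(S\PP))/N  lex  "city"
[1,2] N\PP  lex  "park"
[2,3] (N\(N\PP))/NP  lex  "under"
[3,4] ((NP\S)/(S/N))/S  lex  "with"
[4,5] S  lex  "often"
[3,5] (NP\S)/(S/N)  >  k=4
[5,6] S/N  lex  "that"
[3,6] NP\S  >  k=5
[6,7] NP\(NP\S)  lex  "chased"
[3,7] NP  <  k=6
[2,7] N\(N\PP)  >  k=3
[1,7] N  <  k=2
[0,7] S/(S\PP)  >  k=1
[7,8] S\PP  lex  "river"
[0,8] S  >  k=7

[0,8] S   >
  [0,7] S/(S\PP)   >
    [0,1] "city" : (S/(S\PP))/N
    [1,7] N   <
      [1,2] "park" : N\PP
      [2,7] N\(N\PP)   >
        [2,3] "under" : (N\(N\PP))/NP
        [3,7] NP   <
          [3,6] NP\S   >
            [3,5] (NP\S)/(S/N)   >
              [3,4] "with" : ((NP\S)/(S/N))/S
              [4,5] "often" : S
            [5,6] "that" : S/N
          [6,7] "chased" : NP\(NP\S)
  [7,8] "river" : S\PP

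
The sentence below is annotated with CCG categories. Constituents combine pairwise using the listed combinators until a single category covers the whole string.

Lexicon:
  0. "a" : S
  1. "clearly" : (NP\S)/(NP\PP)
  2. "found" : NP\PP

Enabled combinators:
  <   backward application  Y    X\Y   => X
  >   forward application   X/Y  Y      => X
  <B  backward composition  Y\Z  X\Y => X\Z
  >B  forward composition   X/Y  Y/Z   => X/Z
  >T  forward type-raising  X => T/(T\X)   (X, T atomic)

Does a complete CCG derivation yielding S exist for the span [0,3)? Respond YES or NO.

NO

S (NP\S)/(NP\PP) NP\PP
CKY chart[0,3] = {N/(N\NP), NP, NP/(NP\NP), PP/(PP\NP), S/(S\NP)}; S ∉ chart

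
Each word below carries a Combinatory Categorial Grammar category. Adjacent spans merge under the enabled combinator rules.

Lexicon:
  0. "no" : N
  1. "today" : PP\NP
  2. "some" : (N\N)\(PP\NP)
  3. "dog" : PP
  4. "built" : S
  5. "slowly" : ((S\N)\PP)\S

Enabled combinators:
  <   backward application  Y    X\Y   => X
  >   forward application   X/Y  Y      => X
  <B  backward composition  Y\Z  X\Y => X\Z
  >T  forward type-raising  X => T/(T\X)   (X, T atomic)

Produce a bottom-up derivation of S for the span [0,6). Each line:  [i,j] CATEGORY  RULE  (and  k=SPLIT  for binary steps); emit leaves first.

[0,6] S   <
  [0,1] "no" : N
  [1,6] S\N   <B
    [1,3] N\N   <
      [1,2] "today" : PP\NP
      [2,3] "some" : (N\N)\(PP\NP)
    [3,6] S\N   <
      [3,4] "dog" : PP
      [4,6] (S\N)\PP   <
        [4,5] "built" : S
        [5,6] "slowly" : ((S\N)\PP)\S

[0,1] N  lex  "no"
[1,2] PP\NP  lex  "today"
[2,3] (N\N)\(PP\NP)  lex  "some"
[1,3] N\N  <  k=2
[3,4] PP  lex  "dog"
[4,5] S  lex  "built"
[5,6] ((S\N)\PP)\S  lex  "slowly"
[4,6] (S\N)\PP  <  k=5
[3,6] S\N  <  k=4
[1,6] S\N  <B  k=3
[0,6] S  <  k=1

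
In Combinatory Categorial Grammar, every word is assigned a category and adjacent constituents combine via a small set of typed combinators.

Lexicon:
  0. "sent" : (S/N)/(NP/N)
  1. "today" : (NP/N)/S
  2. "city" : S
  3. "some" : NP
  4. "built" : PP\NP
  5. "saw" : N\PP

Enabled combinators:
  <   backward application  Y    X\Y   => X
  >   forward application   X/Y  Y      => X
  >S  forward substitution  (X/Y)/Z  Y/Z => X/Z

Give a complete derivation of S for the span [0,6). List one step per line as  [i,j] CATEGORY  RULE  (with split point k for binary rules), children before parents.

[0,6] S   >
  [0,3] S/N   >
    [0,1] "sent" : (S/N)/(NP/N)
    [1,3] NP/N   >
      [1,2] "today" : (NP/N)/S
      [2,3] "city" : S
  [3,6] N   <
    [3,5] PP   <
      [3,4] "some" : NP
      [4,5] "built" : PP\NP
    [5,6] "saw" : N\PP

[0,1] (S/N)/(NP/N)  lex  "sent"
[1,2] (NP/N)/S  lex  "today"
[2,3] S  lex  "city"
[1,3] NP/N  >  k=2
[0,3] S/N  >  k=1
[3,4] NP  lex  "some"
[4,5] PP\NP  lex  "built"
[3,5] PP  <  k=4
[5,6] N\PP  lex  "saw"
[3,6] N  <  k=5
[0,6] S  >  k=3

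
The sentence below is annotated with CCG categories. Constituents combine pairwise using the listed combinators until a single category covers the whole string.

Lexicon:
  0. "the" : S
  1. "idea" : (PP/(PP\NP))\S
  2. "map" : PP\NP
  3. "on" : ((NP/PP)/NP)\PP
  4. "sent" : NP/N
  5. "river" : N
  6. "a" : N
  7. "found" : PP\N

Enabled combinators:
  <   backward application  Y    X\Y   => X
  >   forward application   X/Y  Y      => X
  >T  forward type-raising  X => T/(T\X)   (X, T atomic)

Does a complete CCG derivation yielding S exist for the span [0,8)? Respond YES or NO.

NO

S (PP/(PP\NP))\S PP\NP ((NP/PP)/NP)\PP NP/N N N PP\N
CKY chart[0,8] = {N/(N\NP), NP, NP/(NP\NP), PP/(PP\NP), S/(S\NP)}; S ∉ chart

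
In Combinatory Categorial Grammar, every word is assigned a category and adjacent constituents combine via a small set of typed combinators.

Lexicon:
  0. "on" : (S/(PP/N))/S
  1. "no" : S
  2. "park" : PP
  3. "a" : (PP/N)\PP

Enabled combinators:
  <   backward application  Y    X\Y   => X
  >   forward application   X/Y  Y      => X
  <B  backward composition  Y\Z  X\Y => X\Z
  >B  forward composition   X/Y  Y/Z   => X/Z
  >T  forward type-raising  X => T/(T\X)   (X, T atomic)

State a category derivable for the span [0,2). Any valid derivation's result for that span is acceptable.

S/(PP/N)

[0,4] S   >
  [0,2] S/(PP/N)   >
    [0,1] "on" : (S/(PP/N))/S
    [1,2] "no" : S
  [2,4] PP/N   <
    [2,3] "park" : PP
    [3,4] "a" : (PP/N)\PP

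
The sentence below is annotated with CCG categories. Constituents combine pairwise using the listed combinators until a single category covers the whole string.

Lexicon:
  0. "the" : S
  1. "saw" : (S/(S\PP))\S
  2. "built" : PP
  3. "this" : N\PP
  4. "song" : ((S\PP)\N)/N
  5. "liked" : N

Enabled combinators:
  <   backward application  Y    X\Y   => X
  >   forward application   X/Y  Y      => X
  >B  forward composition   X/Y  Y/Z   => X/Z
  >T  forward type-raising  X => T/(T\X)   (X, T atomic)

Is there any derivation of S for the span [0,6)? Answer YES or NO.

YES

[0,6] S   >
  [0,2] S/(S\PP)   <
    [0,1] "the" : S
    [1,2] "saw" : (S/(S\PP))\S
  [2,6] S\PP   <
    [2,4] N   <
      [2,3] "built" : PP
      [3,4] "this" : N\PP
    [4,6] (S\PP)\N   >
      [4,5] "song" : ((S\PP)\N)/N
      [5,6] "liked" : N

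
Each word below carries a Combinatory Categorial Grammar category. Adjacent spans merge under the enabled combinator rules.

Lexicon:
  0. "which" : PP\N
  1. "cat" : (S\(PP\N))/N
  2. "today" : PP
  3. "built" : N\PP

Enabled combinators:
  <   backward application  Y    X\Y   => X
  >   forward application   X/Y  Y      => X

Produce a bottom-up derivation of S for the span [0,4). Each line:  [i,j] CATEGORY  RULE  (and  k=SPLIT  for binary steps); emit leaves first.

[0,4] S   <
  [0,1] "which" : PP\N
  [1,4] S\(PP\N)   >
    [1,2] "cat" : (S\(PP\N))/N
    [2,4] N   <
      [2,3] "today" : PP
      [3,4] "built" : N\PP

[0,1] PP\N  lex  "which"
[1,2] (S\(PP\N))/N  lex  "cat"
[2,3] PP  lex  "today"
[3,4] N\PP  lex  "built"
[2,4] N  <  k=3
[1,4] S\(PP\N)  >  k=2
[0,4] S  <  k=1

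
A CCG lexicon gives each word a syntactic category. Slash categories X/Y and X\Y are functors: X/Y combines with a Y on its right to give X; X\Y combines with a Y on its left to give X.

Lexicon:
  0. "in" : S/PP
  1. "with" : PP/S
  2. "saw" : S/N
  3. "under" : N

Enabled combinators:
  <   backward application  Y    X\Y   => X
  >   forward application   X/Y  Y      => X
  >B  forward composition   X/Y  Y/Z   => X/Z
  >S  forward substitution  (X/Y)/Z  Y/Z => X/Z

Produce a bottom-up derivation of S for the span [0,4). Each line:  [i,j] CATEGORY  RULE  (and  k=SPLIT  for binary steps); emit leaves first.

[0,4] S   >
  [0,1] "in" : S/PP
  [1,4] PP   >
    [1,2] "with" : PP/S
    [2,4] S   >
      [2,3] "saw" : S/N
      [3,4] "under" : N

[0,1] S/PP  lex  "in"
[1,2] PP/S  lex  "with"
[2,3] S/N  lex  "saw"
[3,4] N  lex  "under"
[2,4] S  >  k=3
[1,4] PP  >  k=2
[0,4] S  >  k=1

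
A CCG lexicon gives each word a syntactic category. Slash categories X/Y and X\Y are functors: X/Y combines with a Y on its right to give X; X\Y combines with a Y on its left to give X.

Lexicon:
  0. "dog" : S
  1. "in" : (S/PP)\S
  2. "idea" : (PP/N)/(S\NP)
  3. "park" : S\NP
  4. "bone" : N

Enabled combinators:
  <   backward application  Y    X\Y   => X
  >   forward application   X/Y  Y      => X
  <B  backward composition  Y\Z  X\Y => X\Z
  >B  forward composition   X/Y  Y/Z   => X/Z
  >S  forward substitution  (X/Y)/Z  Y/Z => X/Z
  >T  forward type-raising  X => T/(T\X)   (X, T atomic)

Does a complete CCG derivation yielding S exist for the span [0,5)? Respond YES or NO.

YES

[0,5] S   >
  [0,2] S/PP   <
    [0,1] "dog" : S
    [1,2] "in" : (S/PP)\S
  [2,5] PP   >
    [2,4] PP/N   >
      [2,3] "idea" : (PP/N)/(S\NP)
      [3,4] "park" : S\NP
    [4,5] "bone" : N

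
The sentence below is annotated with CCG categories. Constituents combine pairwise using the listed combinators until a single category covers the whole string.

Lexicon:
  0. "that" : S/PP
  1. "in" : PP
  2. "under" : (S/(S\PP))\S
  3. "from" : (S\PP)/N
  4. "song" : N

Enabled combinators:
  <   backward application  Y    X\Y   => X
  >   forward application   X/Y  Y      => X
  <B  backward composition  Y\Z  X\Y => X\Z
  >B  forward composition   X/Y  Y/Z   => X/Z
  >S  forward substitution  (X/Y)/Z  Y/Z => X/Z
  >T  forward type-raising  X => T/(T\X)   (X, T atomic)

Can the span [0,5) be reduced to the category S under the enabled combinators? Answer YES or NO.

YES

[0,5] S   >
  [0,3] S/(S\PP)   <
    [0,2] S   >
      [0,1] "that" : S/PP
      [1,2] "in" : PP
    [2,3] "under" : (S/(S\PP))\S
  [3,5] S\PP   >
    [3,4] "from" : (S\PP)/N
    [4,5] "song" : N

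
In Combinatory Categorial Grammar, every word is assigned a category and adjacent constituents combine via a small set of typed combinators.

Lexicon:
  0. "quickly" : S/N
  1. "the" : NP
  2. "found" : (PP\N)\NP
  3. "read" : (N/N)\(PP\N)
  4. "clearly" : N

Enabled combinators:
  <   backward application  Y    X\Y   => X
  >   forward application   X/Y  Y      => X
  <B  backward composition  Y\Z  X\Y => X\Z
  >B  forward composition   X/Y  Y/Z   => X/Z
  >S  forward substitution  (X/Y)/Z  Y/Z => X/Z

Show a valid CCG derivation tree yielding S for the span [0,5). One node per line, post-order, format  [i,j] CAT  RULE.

[0,1] S/N  lex  "quickly"
[1,2] NP  lex  "the"
[2,3] (PP\N)\NP  lex  "found"
[1,3] PP\N  <  k=2
[3,4] (N/N)\(PP\N)  lex  "read"
[1,4] N/N  <  k=3
[0,4] S/N  >B  k=1
[4,5] N  lex  "clearly"
[0,5] S  >  k=4

[0,5] S   >
  [0,4] S/N   >B
    [0,1] "quickly" : S/N
    [1,4] N/N   <
      [1,3] PP\N   <
        [1,2] "the" : NP
        [2,3] "found" : (PP\N)\NP
      [3,4] "read" : (N/N)\(PP\N)
  [4,5] "clearly" : N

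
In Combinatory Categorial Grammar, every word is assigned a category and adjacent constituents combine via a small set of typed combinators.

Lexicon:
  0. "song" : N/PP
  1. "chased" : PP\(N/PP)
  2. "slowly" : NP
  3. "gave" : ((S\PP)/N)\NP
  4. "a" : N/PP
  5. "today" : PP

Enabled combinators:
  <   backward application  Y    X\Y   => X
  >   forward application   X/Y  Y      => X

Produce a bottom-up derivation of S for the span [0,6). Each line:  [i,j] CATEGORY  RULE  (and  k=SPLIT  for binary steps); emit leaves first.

[0,1] N/PP  lex  "song"
[1,2] PP\(N/PP)  lex  "chased"
[0,2] PP  <  k=1
[2,3] NP  lex  "slowly"
[3,4] ((S\PP)/N)\NP  lex  "gave"
[2,4] (S\PP)/N  <  k=3
[4,5] N/PP  lex  "a"
[5,6] PP  lex  "today"
[4,6] N  >  k=5
[2,6] S\PP  >  k=4
[0,6] S  <  k=2

[0,6] S   <
  [0,2] PP   <
    [0,1] "song" : N/PP
    [1,2] "chased" : PP\(N/PP)
  [2,6] S\PP   >
    [2,4] (S\PP)/N   <
      [2,3] "slowly" : NP
      [3,4] "gave" : ((S\PP)/N)\NP
    [4,6] N   >
      [4,5] "a" : N/PP
      [5,6] "today" : PP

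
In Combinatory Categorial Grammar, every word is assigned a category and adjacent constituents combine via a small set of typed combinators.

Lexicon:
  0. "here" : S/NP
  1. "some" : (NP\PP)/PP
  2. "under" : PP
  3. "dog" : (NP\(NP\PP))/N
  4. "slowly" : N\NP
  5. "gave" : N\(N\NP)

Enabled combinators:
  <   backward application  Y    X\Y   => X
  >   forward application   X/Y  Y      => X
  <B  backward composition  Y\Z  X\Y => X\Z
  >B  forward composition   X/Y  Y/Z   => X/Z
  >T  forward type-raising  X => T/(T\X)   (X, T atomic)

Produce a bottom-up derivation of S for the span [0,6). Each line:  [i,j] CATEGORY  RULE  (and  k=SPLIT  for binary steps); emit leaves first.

[0,6] S   >
  [0,1] "here" : S/NP
  [1,6] NP   <
    [1,3] NP\PP   >
      [1,2] "some" : (NP\PP)/PP
      [2,3] "under" : PP
    [3,6] NP\(NP\PP)   >
      [3,4] "dog" : (NP\(NP\PP))/N
      [4,6] N   <
        [4,5] "slowly" : N\NP
        [5,6] "gave" : N\(N\NP)

[0,1] S/NP  lex  "here"
[1,2] (NP\PP)/PP  lex  "some"
[2,3] PP  lex  "under"
[1,3] NP\PP  >  k=2
[3,4] (NP\(NP\PP))/N  lex  "dog"
[4,5] N\NP  lex  "slowly"
[5,6] N\(N\NP)  lex  "gave"
[4,6] N  <  k=5
[3,6] NP\(NP\PP)  >  k=4
[1,6] NP  <  k=3
[0,6] S  >  k=1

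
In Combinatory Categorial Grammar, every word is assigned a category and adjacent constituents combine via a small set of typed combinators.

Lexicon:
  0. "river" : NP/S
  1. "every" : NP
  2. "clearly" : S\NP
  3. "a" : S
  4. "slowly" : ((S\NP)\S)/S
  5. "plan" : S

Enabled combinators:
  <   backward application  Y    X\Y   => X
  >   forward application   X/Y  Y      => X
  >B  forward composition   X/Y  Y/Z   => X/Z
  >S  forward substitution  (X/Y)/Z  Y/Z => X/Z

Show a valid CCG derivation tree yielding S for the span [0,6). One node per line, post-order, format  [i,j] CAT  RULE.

[0,6] S   <
  [0,3] NP   >
    [0,1] "river" : NP/S
    [1,3] S   <
      [1,2] "every" : NP
      [2,3] "clearly" : S\NP
  [3,6] S\NP   <
    [3,4] "a" : S
    [4,6] (S\NP)\S   >
      [4,5] "slowly" : ((S\NP)\S)/S
      [5,6] "plan" : S

[0,1] NP/S  lex  "river"
[1,2] NP  lex  "every"
[2,3] S\NP  lex  "clearly"
[1,3] S  <  k=2
[0,3] NP  >  k=1
[3,4] S  lex  "a"
[4,5] ((S\NP)\S)/S  lex  "slowly"
[5,6] S  lex  "plan"
[4,6] (S\NP)\S  >  k=5
[3,6] S\NP  <  k=4
[0,6] S  <  k=3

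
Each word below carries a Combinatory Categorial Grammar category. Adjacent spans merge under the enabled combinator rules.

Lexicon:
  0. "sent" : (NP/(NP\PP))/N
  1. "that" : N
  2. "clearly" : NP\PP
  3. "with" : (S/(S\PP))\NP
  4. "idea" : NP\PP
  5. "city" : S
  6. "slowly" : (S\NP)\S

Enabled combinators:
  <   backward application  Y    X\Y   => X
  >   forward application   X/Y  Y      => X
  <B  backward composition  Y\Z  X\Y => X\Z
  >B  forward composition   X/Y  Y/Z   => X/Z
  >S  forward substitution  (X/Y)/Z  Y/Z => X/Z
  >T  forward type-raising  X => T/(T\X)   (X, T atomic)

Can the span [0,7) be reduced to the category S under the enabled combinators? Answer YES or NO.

[0,7] S   >
  [0,4] S/(S\PP)   <
    [0,3] NP   >
      [0,2] NP/(NP\PP)   >
        [0,1] "sent" : (NP/(NP\PP))/N
        [1,2] "that" : N
      [2,3] "clearly" : NP\PP
    [3,4] "with" : (S/(S\PP))\NP
  [4,7] S\PP   <B
    [4,5] "idea" : NP\PP
    [5,7] S\NP   <
      [5,6] "city" : S
      [6,7] "slowly" : (S\NP)\S

YES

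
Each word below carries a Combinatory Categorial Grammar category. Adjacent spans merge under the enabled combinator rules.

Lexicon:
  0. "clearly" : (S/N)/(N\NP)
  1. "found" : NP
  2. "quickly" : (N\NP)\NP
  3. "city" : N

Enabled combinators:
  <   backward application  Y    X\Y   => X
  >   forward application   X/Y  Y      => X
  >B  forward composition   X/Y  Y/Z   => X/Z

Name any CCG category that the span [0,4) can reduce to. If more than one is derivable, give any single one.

S

[0,4] S   >
  [0,3] S/N   >
    [0,1] "clearly" : (S/N)/(N\NP)
    [1,3] N\NP   <
      [1,2] "found" : NP
      [2,3] "quickly" : (N\NP)\NP
  [3,4] "city" : N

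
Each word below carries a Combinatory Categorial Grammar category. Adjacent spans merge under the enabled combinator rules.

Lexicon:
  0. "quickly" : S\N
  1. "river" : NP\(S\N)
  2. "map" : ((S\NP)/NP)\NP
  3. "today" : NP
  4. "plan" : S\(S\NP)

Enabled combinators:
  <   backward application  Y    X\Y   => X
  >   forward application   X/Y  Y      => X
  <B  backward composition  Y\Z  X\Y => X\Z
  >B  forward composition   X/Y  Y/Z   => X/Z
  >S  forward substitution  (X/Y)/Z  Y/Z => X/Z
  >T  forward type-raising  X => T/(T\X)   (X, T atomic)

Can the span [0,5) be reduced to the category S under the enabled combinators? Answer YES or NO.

[0,5] S   <
  [0,4] S\NP   >
    [0,3] (S\NP)/NP   <
      [0,2] NP   <
        [0,1] "quickly" : S\N
        [1,2] "river" : NP\(S\N)
      [2,3] "map" : ((S\NP)/NP)\NP
    [3,4] "today" : NP
  [4,5] "plan" : S\(S\NP)

YES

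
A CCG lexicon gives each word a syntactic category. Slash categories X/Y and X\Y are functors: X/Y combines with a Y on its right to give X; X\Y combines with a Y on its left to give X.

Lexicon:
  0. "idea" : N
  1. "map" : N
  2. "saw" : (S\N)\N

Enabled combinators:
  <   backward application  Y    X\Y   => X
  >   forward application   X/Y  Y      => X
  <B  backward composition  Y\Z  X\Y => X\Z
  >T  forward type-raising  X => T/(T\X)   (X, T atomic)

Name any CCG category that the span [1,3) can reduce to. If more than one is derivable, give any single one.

S\N

[0,3] S   <
  [0,1] "idea" : N
  [1,3] S\N   <
    [1,2] "map" : N
    [2,3] "saw" : (S\N)\N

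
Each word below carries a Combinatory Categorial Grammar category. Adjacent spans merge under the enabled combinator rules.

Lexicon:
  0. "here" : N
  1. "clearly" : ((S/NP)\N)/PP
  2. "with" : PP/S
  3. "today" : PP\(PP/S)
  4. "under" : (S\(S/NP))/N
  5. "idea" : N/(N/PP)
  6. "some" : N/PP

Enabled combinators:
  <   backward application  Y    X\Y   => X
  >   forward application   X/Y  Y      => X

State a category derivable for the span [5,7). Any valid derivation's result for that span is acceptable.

[0,7] S   <
  [0,4] S/NP   <
    [0,1] "here" : N
    [1,4] (S/NP)\N   >
      [1,2] "clearly" : ((S/NP)\N)/PP
      [2,4] PP   <
        [2,3] "with" : PP/S
        [3,4] "today" : PP\(PP/S)
  [4,7] S\(S/NP)   >
    [4,5] "under" : (S\(S/NP))/N
    [5,7] N   >
      [5,6] "idea" : N/(N/PP)
      [6,7] "some" : N/PP

N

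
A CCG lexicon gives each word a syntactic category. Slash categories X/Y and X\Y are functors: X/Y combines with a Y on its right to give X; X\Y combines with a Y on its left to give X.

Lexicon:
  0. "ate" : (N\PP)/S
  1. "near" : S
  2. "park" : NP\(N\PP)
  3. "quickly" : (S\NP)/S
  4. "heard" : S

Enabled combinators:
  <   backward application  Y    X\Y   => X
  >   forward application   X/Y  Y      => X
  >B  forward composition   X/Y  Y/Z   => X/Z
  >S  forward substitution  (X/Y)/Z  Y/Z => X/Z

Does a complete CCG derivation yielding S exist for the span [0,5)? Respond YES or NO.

YES

[0,5] S   <
  [0,3] NP   <
    [0,2] N\PP   >
      [0,1] "ate" : (N\PP)/S
      [1,2] "near" : S
    [2,3] "park" : NP\(N\PP)
  [3,5] S\NP   >
    [3,4] "quickly" : (S\NP)/S
    [4,5] "heard" : S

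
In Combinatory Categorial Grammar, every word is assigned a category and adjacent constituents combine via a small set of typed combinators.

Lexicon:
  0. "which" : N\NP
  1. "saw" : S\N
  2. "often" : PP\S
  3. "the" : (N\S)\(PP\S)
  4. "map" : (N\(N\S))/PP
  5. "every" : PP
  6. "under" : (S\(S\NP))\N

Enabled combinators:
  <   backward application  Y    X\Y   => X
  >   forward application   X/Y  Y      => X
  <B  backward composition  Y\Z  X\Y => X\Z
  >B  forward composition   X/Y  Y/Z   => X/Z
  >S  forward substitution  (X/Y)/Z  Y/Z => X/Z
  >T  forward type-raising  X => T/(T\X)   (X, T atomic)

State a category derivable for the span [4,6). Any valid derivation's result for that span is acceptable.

[0,7] S   <
  [0,2] S\NP   <B
    [0,1] "which" : N\NP
    [1,2] "saw" : S\N
  [2,7] S\(S\NP)   <
    [2,6] N   <
      [2,4] N\S   <
        [2,3] "often" : PP\S
        [3,4] "the" : (N\S)\(PP\S)
      [4,6] N\(N\S)   >
        [4,5] "map" : (N\(N\S))/PP
        [5,6] "every" : PP
    [6,7] "under" : (S\(S\NP))\N

N\(N\S)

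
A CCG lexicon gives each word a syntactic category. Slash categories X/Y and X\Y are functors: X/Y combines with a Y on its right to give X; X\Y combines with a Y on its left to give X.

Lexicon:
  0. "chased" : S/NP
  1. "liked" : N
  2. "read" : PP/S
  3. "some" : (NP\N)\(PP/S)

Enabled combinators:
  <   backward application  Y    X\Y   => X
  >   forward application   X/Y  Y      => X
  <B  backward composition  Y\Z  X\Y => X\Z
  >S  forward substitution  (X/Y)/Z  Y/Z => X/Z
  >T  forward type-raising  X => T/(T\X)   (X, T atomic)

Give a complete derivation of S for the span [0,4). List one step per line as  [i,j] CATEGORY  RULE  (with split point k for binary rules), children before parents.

[0,1] S/NP  lex  "chased"
[1,2] N  lex  "liked"
[1,2] NP/(NP\N)  >T
[2,3] PP/S  lex  "read"
[3,4] (NP\N)\(PP/S)  lex  "some"
[2,4] NP\N  <  k=3
[1,4] NP  >  k=2
[0,4] S  >  k=1

[0,4] S   >
  [0,1] "chased" : S/NP
  [1,4] NP   >
    [1,2] NP/(NP\N)   >T
      [1,2] "liked" : N
    [2,4] NP\N   <
      [2,3] "read" : PP/S
      [3,4] "some" : (NP\N)\(PP/S)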